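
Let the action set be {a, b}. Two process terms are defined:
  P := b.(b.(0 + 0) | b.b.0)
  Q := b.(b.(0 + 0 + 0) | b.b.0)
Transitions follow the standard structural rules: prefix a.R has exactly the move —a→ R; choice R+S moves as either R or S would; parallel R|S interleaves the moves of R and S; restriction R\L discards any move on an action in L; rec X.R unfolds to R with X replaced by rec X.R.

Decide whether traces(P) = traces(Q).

P's transition system — 7 states:
  p0 = b.(b.(0 + 0) | b.b.0) → --b--▸ p1
  p1 = b.(0 + 0) | b.b.0 → --b--▸ p2, --b--▸ p3
  p2 = (0 + 0) | b.b.0 → --b--▸ p4
  p3 = b.(0 + 0) | b.0 → --b--▸ p4, --b--▸ p5
  p4 = (0 + 0) | b.0 → --b--▸ p6
  p5 = b.(0 + 0) | 0 → --b--▸ p6
  p6 = (0 + 0) | 0 → (no moves)
Q's transition system — 7 states:
  q0 = b.(b.(0 + 0 + 0) | b.b.0) → --b--▸ q1
  q1 = b.(0 + 0 + 0) | b.b.0 → --b--▸ q2, --b--▸ q3
  q2 = (0 + 0 + 0) | b.b.0 → --b--▸ q4
  q3 = b.(0 + 0 + 0) | b.0 → --b--▸ q4, --b--▸ q5
  q4 = (0 + 0 + 0) | b.0 → --b--▸ q6
  q5 = b.(0 + 0 + 0) | 0 → --b--▸ q6
  q6 = (0 + 0 + 0) | 0 → (no moves)
Partition-refinement fixed point:
  B0 = {p0, q0}
  B1 = {p1, q1}
  B2 = {p2, p3, q2, q3}
  B3 = {p4, p5, q4, q5}
  B4 = {p6, q6}
p0 ∈ B0, q0 ∈ B0 → same block
Bisimilar ⇒ trace-equivalent.

trace-equivalent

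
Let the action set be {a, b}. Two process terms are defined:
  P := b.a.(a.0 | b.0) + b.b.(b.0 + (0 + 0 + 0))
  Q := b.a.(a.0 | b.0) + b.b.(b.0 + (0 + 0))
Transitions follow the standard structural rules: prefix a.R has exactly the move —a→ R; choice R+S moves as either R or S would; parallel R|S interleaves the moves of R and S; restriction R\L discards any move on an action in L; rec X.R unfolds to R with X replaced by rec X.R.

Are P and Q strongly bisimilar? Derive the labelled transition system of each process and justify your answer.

P's transition system — 9 states:
  s0 = b.a.(a.0 | b.0) + b.b.(b.0 + (0 + 0 + 0)) :: --b--▸ s1, --b--▸ s2
  s1 = a.(a.0 | b.0) :: --a--▸ s3
  s2 = b.(b.0 + (0 + 0 + 0)) :: --b--▸ s4
  s3 = a.0 | b.0 :: --a--▸ s5, --b--▸ s6
  s4 = b.0 + (0 + 0 + 0) :: --b--▸ s7
  s5 = 0 | b.0 :: --b--▸ s8
  s6 = a.0 | 0 :: --a--▸ s8
  s7 = 0 :: deadlocked
  s8 = 0 | 0 :: deadlocked
Q's transition system — 9 states:
  t0 = b.a.(a.0 | b.0) + b.b.(b.0 + (0 + 0)) :: --b--▸ t1, --b--▸ t2
  t1 = a.(a.0 | b.0) :: --a--▸ t3
  t2 = b.(b.0 + (0 + 0)) :: --b--▸ t4
  t3 = a.0 | b.0 :: --a--▸ t5, --b--▸ t6
  t4 = b.0 + (0 + 0) :: --b--▸ t7
  t5 = 0 | b.0 :: --b--▸ t8
  t6 = a.0 | 0 :: --a--▸ t8
  t7 = 0 :: deadlocked
  t8 = 0 | 0 :: deadlocked
Bisimilarity quotient blocks:
  B0 = {s0, t0}
  B1 = {s2, t2}
  B2 = {s4, s5, t4, t5}
  B3 = {s7, s8, t7, t8}
  B4 = {s1, t1}
  B5 = {s3, t3}
  B6 = {s6, t6}
s0 ∈ B0, t0 ∈ B0 → same block

YES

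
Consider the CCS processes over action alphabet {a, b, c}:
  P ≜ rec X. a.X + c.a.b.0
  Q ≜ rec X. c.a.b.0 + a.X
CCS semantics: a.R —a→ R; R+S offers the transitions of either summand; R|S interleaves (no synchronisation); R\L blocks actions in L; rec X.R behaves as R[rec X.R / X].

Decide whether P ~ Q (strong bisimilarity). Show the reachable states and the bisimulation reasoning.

YES

Reachable graph of P (4 states):
  s0 = rec X. a.X + c.a.b.0 | --a--▸ s0, --c--▸ s1
  s1 = a.b.0 | --a--▸ s2
  s2 = b.0 | --b--▸ s3
  s3 = 0 | ∅
Reachable graph of Q (4 states):
  t0 = rec X. c.a.b.0 + a.X | --a--▸ t0, --c--▸ t1
  t1 = a.b.0 | --a--▸ t2
  t2 = b.0 | --b--▸ t3
  t3 = 0 | ∅
Coarsest stable partition (strong bisimilarity classes):
  B0 = {s0, t0}
  B1 = {s1, t1}
  B2 = {s2, t2}
  B3 = {s3, t3}
s0 ∈ B0, t0 ∈ B0 → same block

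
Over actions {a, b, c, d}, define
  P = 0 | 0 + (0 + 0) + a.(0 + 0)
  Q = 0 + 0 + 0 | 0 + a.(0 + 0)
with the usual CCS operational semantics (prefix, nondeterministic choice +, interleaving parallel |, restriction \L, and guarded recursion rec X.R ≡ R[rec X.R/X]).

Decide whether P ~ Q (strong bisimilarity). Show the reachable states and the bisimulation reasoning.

bisimilar

Reachable graph of P (2 states):
  s0 = 0 | 0 + (0 + 0) + a.(0 + 0) has moves -a-> s1
  s1 = 0 + 0 has moves ∅
Reachable graph of Q (2 states):
  t0 = 0 + 0 + 0 | 0 + a.(0 + 0) has moves -a-> t1
  t1 = 0 + 0 has moves ∅
Partition-refinement fixed point:
  B0 = {s0, t0}
  B1 = {s1, t1}
s0 ∈ B0, t0 ∈ B0 → same block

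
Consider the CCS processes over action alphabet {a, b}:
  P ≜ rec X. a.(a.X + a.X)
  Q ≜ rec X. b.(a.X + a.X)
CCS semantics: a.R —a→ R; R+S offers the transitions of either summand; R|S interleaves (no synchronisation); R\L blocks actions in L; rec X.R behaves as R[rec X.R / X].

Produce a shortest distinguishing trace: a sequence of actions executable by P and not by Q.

a

Reachable graph of P (2 states):
  u0 = rec X. a.(a.X + a.X) | -a-> u1
  u1 = a.(rec X. a.(a.X + a.X)) + a.(rec X. a.(a.X + a.X)) | -a-> u0
Reachable graph of Q (2 states):
  v0 = rec X. b.(a.X + a.X) | -b-> v1
  v1 = a.(rec X. b.(a.X + a.X)) + a.(rec X. b.(a.X + a.X)) | -a-> v0
Executing a from P (initial set {u0}):
  [1] a ⇒ {u1}
  — P admits the full trace.
Executing a from Q (initial set {v0}):
  [1] a ⇒ no successor for Q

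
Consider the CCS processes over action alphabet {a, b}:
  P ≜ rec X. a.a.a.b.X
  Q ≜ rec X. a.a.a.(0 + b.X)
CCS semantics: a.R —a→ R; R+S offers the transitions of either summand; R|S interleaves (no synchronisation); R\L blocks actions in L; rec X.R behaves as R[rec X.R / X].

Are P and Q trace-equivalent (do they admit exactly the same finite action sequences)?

LTS(P): 4 reachable states
  u0 = rec X. a.a.a.b.X | =a=> u1
  u1 = a.a.b.(rec X. a.a.a.b.X) | =a=> u2
  u2 = a.b.(rec X. a.a.a.b.X) | =a=> u3
  u3 = b.(rec X. a.a.a.b.X) | =b=> u0
LTS(Q): 4 reachable states
  v0 = rec X. a.a.a.(0 + b.X) | =a=> v1
  v1 = a.a.(0 + b.(rec X. a.a.a.(0 + b.X))) | =a=> v2
  v2 = a.(0 + b.(rec X. a.a.a.(0 + b.X))) | =a=> v3
  v3 = 0 + b.(rec X. a.a.a.(0 + b.X)) | =b=> v0
Coarsest stable partition (strong bisimilarity classes):
  B0 = {u0, v0}
  B1 = {u1, v1}
  B2 = {u2, v2}
  B3 = {u3, v3}
u0 ∈ B0, v0 ∈ B0 → same block
Bisimilar ⇒ trace-equivalent.

traces(P) = traces(Q)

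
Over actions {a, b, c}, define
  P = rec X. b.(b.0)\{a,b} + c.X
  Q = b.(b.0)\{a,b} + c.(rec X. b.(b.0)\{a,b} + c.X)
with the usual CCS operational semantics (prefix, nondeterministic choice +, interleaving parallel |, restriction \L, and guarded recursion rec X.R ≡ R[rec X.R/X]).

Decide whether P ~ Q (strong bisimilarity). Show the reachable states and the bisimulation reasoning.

Reachable graph of P (2 states):
  u0 = rec X. b.(b.0)\{a,b} + c.X has moves ··b··> u1, ··c··> u0
  u1 = (b.0)\{a,b} has moves (no moves)
Reachable graph of Q (3 states):
  v0 = b.(b.0)\{a,b} + c.(rec X. b.(b.0)\{a,b} + c.X) has moves ··b··> v1, ··c··> v2
  v1 = (b.0)\{a,b} has moves (no moves)
  v2 = rec X. b.(b.0)\{a,b} + c.X has moves ··b··> v1, ··c··> v2
Coarsest stable partition (strong bisimilarity classes):
  B0 = {u0, v0, v2}
  B1 = {u1, v1}
u0 ∈ B0, v0 ∈ B0 → same block

P ~ Q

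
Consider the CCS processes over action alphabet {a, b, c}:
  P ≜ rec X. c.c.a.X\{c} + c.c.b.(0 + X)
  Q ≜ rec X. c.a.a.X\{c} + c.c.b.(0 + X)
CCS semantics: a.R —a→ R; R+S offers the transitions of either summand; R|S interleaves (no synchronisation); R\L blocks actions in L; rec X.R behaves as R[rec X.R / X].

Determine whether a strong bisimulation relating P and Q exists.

NO

Reachable graph of P (7 states):
  m0 = rec X. c.c.a.X\{c} + c.c.b.(0 + X) → ··c··> m1, ··c··> m2
  m1 = c.a.(rec X. c.c.a.X\{c} + c.c.b.(0 + X))\{c} → ··c··> m3
  m2 = c.b.(0 + (rec X. c.c.a.X\{c} + c.c.b.(0 + X))) → ··c··> m4
  m3 = a.(rec X. c.c.a.X\{c} + c.c.b.(0 + X))\{c} → ··a··> m5
  m4 = b.(0 + (rec X. c.c.a.X\{c} + c.c.b.(0 + X))) → ··b··> m6
  m5 = (rec X. c.c.a.X\{c} + c.c.b.(0 + X))\{c} → stopped
  m6 = 0 + (rec X. c.c.a.X\{c} + c.c.b.(0 + X)) → ··c··> m1, ··c··> m2
Reachable graph of Q (7 states):
  n0 = rec X. c.a.a.X\{c} + c.c.b.(0 + X) → ··c··> n1, ··c··> n2
  n1 = a.a.(rec X. c.a.a.X\{c} + c.c.b.(0 + X))\{c} → ··a··> n3
  n2 = c.b.(0 + (rec X. c.a.a.X\{c} + c.c.b.(0 + X))) → ··c··> n4
  n3 = a.(rec X. c.a.a.X\{c} + c.c.b.(0 + X))\{c} → ··a··> n5
  n4 = b.(0 + (rec X. c.a.a.X\{c} + c.c.b.(0 + X))) → ··b··> n6
  n5 = (rec X. c.a.a.X\{c} + c.c.b.(0 + X))\{c} → stopped
  n6 = 0 + (rec X. c.a.a.X\{c} + c.c.b.(0 + X)) → ··c··> n1, ··c··> n2
Bisimilarity quotient blocks:
  B0 = {m0, m6}
  B1 = {m2}
  B2 = {m4}
  B3 = {m1}
  B4 = {m3, n3}
  B5 = {m5, n5}
  B6 = {n0, n6}
  B7 = {n1}
  B8 = {n2}
  B9 = {n4}
m0 ∈ B0, n0 ∈ B6 → different blocks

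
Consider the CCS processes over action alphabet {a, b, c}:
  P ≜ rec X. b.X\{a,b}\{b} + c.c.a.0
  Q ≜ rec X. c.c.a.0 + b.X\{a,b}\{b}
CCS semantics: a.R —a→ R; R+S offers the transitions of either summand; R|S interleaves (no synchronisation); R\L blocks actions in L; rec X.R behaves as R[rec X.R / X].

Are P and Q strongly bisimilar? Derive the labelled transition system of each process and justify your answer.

P's transition system — 7 states:
  p0 = rec X. b.X\{a,b}\{b} + c.c.a.0 ⊢ =b=> p1, =c=> p2
  p1 = (rec X. b.X\{a,b}\{b} + c.c.a.0)\{a,b}\{b} ⊢ =c=> p3
  p2 = c.a.0 ⊢ =c=> p4
  p3 = (c.a.0)\{a,b}\{b} ⊢ =c=> p5
  p4 = a.0 ⊢ =a=> p6
  p5 = (a.0)\{a,b}\{b} ⊢ (no moves)
  p6 = 0 ⊢ (no moves)
Q's transition system — 7 states:
  q0 = rec X. c.c.a.0 + b.X\{a,b}\{b} ⊢ =b=> q1, =c=> q2
  q1 = (rec X. c.c.a.0 + b.X\{a,b}\{b})\{a,b}\{b} ⊢ =c=> q3
  q2 = c.a.0 ⊢ =c=> q4
  q3 = (c.a.0)\{a,b}\{b} ⊢ =c=> q5
  q4 = a.0 ⊢ =a=> q6
  q5 = (a.0)\{a,b}\{b} ⊢ (no moves)
  q6 = 0 ⊢ (no moves)
Coarsest stable partition (strong bisimilarity classes):
  B0 = {p0, q0}
  B1 = {p2, q2}
  B2 = {p4, q4}
  B3 = {p5, p6, q5, q6}
  B4 = {p1, q1}
  B5 = {p3, q3}
p0 ∈ B0, q0 ∈ B0 → same block

P ~ Q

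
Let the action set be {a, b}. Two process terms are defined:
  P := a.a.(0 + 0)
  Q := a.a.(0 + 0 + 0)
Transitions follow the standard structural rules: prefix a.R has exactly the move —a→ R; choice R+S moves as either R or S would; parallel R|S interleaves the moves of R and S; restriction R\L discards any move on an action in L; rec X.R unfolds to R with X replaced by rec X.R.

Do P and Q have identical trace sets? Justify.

trace-equivalent

P's transition system — 3 states:
  u0 = a.a.(0 + 0) has moves =a=> u1
  u1 = a.(0 + 0) has moves =a=> u2
  u2 = 0 + 0 has moves ∅
Q's transition system — 3 states:
  v0 = a.a.(0 + 0 + 0) has moves =a=> v1
  v1 = a.(0 + 0 + 0) has moves =a=> v2
  v2 = 0 + 0 + 0 has moves ∅
Partition-refinement fixed point:
  B0 = {u0, v0}
  B1 = {u1, v1}
  B2 = {u2, v2}
u0 ∈ B0, v0 ∈ B0 → same block
Bisimilar ⇒ trace-equivalent.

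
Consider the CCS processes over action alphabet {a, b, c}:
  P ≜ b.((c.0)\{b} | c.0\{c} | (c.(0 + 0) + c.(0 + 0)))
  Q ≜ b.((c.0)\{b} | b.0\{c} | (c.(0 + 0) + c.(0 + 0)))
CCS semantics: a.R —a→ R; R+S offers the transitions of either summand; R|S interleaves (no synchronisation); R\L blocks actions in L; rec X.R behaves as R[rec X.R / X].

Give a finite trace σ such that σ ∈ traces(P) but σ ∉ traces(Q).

LTS(P): 9 reachable states
  u0 = b.((c.0)\{b} | c.0\{c} | (c.(0 + 0) + c.(0 + 0))) | -b-> u1
  u1 = (c.0)\{b} | c.0\{c} | (c.(0 + 0) + c.(0 + 0)) | -c-> u2, -c-> u3, -c-> u4
  u2 = (c.0)\{b} | 0\{c} | (c.(0 + 0) + c.(0 + 0)) | -c-> u5, -c-> u6
  u3 = (c.0)\{b} | c.0\{c} | (0 + 0) | -c-> u5, -c-> u7
  u4 = 0\{b} | c.0\{c} | (c.(0 + 0) + c.(0 + 0)) | -c-> u6, -c-> u7
  u5 = (c.0)\{b} | 0\{c} | (0 + 0) | -c-> u8
  u6 = 0\{b} | 0\{c} | (c.(0 + 0) + c.(0 + 0)) | -c-> u8
  u7 = 0\{b} | c.0\{c} | (0 + 0) | -c-> u8
  u8 = 0\{b} | 0\{c} | (0 + 0) | stopped
LTS(Q): 9 reachable states
  v0 = b.((c.0)\{b} | b.0\{c} | (c.(0 + 0) + c.(0 + 0))) | -b-> v1
  v1 = (c.0)\{b} | b.0\{c} | (c.(0 + 0) + c.(0 + 0)) | -b-> v2, -c-> v3, -c-> v4
  v2 = (c.0)\{b} | 0\{c} | (c.(0 + 0) + c.(0 + 0)) | -c-> v5, -c-> v6
  v3 = (c.0)\{b} | b.0\{c} | (0 + 0) | -b-> v5, -c-> v7
  v4 = 0\{b} | b.0\{c} | (c.(0 + 0) + c.(0 + 0)) | -b-> v6, -c-> v7
  v5 = (c.0)\{b} | 0\{c} | (0 + 0) | -c-> v8
  v6 = 0\{b} | 0\{c} | (c.(0 + 0) + c.(0 + 0)) | -c-> v8
  v7 = 0\{b} | b.0\{c} | (0 + 0) | -b-> v8
  v8 = 0\{b} | 0\{c} | (0 + 0) | stopped
Run σ = ⟨bccc⟩ on P: start {u0}
  [1] b ⇒ {u1}
  [2] c ⇒ {u2, u3, u4}
  [3] c ⇒ {u5, u6, u7}
  [4] c ⇒ {u8}
  P completes σ.
Run σ = ⟨bccc⟩ on Q: start {v0}
  [1] b ⇒ {v1}
  [2] c ⇒ {v3, v4}
  [3] c ⇒ {v7}
  [4] c ⇒ no successor for Q

bccc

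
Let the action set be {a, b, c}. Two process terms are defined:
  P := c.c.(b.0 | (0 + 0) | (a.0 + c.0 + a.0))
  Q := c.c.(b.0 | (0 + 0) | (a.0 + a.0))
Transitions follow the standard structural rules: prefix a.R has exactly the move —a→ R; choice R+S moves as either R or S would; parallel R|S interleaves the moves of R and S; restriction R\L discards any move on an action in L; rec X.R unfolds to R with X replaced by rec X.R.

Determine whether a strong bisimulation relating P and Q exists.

NO

LTS(P): 6 reachable states
  u0 = c.c.(b.0 | (0 + 0) | (a.0 + c.0 + a.0)) ⊢ --c--▸ u1
  u1 = c.(b.0 | (0 + 0) | (a.0 + c.0 + a.0)) ⊢ --c--▸ u2
  u2 = b.0 | (0 + 0) | (a.0 + c.0 + a.0) ⊢ --a--▸ u3, --b--▸ u4, --c--▸ u3
  u3 = b.0 | (0 + 0) | 0 ⊢ --b--▸ u5
  u4 = 0 | (0 + 0) | (a.0 + c.0 + a.0) ⊢ --a--▸ u5, --c--▸ u5
  u5 = 0 | (0 + 0) | 0 ⊢ (no moves)
LTS(Q): 6 reachable states
  v0 = c.c.(b.0 | (0 + 0) | (a.0 + a.0)) ⊢ --c--▸ v1
  v1 = c.(b.0 | (0 + 0) | (a.0 + a.0)) ⊢ --c--▸ v2
  v2 = b.0 | (0 + 0) | (a.0 + a.0) ⊢ --a--▸ v3, --b--▸ v4
  v3 = b.0 | (0 + 0) | 0 ⊢ --b--▸ v5
  v4 = 0 | (0 + 0) | (a.0 + a.0) ⊢ --a--▸ v5
  v5 = 0 | (0 + 0) | 0 ⊢ (no moves)
Partition-refinement fixed point:
  B0 = {u0}
  B1 = {u1}
  B2 = {u2}
  B3 = {u3, v3}
  B4 = {u5, v5}
  B5 = {u4}
  B6 = {v0}
  B7 = {v1}
  B8 = {v2}
  B9 = {v4}
u0 ∈ B0, v0 ∈ B6 → different blocks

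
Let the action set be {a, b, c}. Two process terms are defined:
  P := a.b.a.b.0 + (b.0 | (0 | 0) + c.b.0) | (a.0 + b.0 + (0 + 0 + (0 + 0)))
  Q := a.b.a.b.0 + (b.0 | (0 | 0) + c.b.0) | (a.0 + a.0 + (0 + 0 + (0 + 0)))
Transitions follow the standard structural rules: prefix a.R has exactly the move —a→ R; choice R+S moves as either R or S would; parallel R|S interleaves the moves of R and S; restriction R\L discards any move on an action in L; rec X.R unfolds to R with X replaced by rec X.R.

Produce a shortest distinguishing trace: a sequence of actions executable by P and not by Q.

bb

P's transition system — 12 states:
  p0 = a.b.a.b.0 + (b.0 | (0 | 0) + c.b.0) | (a.0 + b.0 + (0 + 0 + (0 + 0))) has moves -a-> p1, -a-> p2, -b-> p1, -b-> p3, -c-> p4
  p1 = (b.0 | (0 | 0) + c.b.0) | 0 has moves -b-> p5, -c-> p6
  p2 = b.a.b.0 has moves -b-> p7
  p3 = 0 | (0 | 0) | (a.0 + b.0 + (0 + 0 + (0 + 0))) has moves -a-> p5, -b-> p5
  p4 = b.0 | (a.0 + b.0 + (0 + 0 + (0 + 0))) has moves -a-> p6, -b-> p6, -b-> p8
  p5 = 0 | (0 | 0) | 0 has moves (no moves)
  p6 = b.0 | 0 has moves -b-> p9
  p7 = a.b.0 has moves -a-> p10
  p8 = 0 | (a.0 + b.0 + (0 + 0 + (0 + 0))) has moves -a-> p9, -b-> p9
  p9 = 0 | 0 has moves (no moves)
  p10 = b.0 has moves -b-> p11
  p11 = 0 has moves (no moves)
Q's transition system — 12 states:
  q0 = a.b.a.b.0 + (b.0 | (0 | 0) + c.b.0) | (a.0 + a.0 + (0 + 0 + (0 + 0))) has moves -a-> q1, -a-> q2, -b-> q3, -c-> q4
  q1 = (b.0 | (0 | 0) + c.b.0) | 0 has moves -b-> q5, -c-> q6
  q2 = b.a.b.0 has moves -b-> q7
  q3 = 0 | (0 | 0) | (a.0 + a.0 + (0 + 0 + (0 + 0))) has moves -a-> q5
  q4 = b.0 | (a.0 + a.0 + (0 + 0 + (0 + 0))) has moves -a-> q6, -b-> q8
  q5 = 0 | (0 | 0) | 0 has moves (no moves)
  q6 = b.0 | 0 has moves -b-> q9
  q7 = a.b.0 has moves -a-> q10
  q8 = 0 | (a.0 + a.0 + (0 + 0 + (0 + 0))) has moves -a-> q9
  q9 = 0 | 0 has moves (no moves)
  q10 = b.0 has moves -b-> q11
  q11 = 0 has moves (no moves)
Trace ⟨bb⟩ through P, begin at {p0}:
  [1] b ⇒ {p1, p3}
  [2] b ⇒ {p5}
  ✓ P
Trace ⟨bb⟩ through Q, begin at {q0}:
  [1] b ⇒ {q3}
  [2] b ⇒ no successor for Q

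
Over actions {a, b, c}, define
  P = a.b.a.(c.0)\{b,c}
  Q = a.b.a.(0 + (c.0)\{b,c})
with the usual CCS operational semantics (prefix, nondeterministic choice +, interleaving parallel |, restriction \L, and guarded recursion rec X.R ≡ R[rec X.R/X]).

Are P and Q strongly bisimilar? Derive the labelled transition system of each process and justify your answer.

P ~ Q

Reachable graph of P (4 states):
  u0 = a.b.a.(c.0)\{b,c} → -a-> u1
  u1 = b.a.(c.0)\{b,c} → -b-> u2
  u2 = a.(c.0)\{b,c} → -a-> u3
  u3 = (c.0)\{b,c} → ·
Reachable graph of Q (4 states):
  v0 = a.b.a.(0 + (c.0)\{b,c}) → -a-> v1
  v1 = b.a.(0 + (c.0)\{b,c}) → -b-> v2
  v2 = a.(0 + (c.0)\{b,c}) → -a-> v3
  v3 = 0 + (c.0)\{b,c} → ·
Partition-refinement fixed point:
  B0 = {u0, v0}
  B1 = {u1, v1}
  B2 = {u2, v2}
  B3 = {u3, v3}
u0 ∈ B0, v0 ∈ B0 → same block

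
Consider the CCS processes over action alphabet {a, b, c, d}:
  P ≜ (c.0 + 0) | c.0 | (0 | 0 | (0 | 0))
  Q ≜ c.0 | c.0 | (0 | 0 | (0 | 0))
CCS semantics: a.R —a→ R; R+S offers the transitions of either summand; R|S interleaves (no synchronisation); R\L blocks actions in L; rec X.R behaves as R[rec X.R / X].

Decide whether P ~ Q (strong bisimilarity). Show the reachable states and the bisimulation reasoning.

P's transition system — 4 states:
  m0 = (c.0 + 0) | c.0 | (0 | 0 | (0 | 0)) | --c--▸ m1, --c--▸ m2
  m1 = (c.0 + 0) | 0 | (0 | 0 | (0 | 0)) | --c--▸ m3
  m2 = 0 | c.0 | (0 | 0 | (0 | 0)) | --c--▸ m3
  m3 = 0 | 0 | (0 | 0 | (0 | 0)) | ·
Q's transition system — 4 states:
  n0 = c.0 | c.0 | (0 | 0 | (0 | 0)) | --c--▸ n1, --c--▸ n2
  n1 = 0 | c.0 | (0 | 0 | (0 | 0)) | --c--▸ n3
  n2 = c.0 | 0 | (0 | 0 | (0 | 0)) | --c--▸ n3
  n3 = 0 | 0 | (0 | 0 | (0 | 0)) | ·
Bisimilarity quotient blocks:
  B0 = {m0, n0}
  B1 = {m1, m2, n1, n2}
  B2 = {m3, n3}
m0 ∈ B0, n0 ∈ B0 → same block

YES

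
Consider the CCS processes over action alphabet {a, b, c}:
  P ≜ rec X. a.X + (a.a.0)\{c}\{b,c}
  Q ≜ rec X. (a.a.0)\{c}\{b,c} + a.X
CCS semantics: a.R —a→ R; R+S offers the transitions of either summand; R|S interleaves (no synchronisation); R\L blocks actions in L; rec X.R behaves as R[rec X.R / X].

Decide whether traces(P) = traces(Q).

YES

P's transition system — 3 states:
  u0 = rec X. a.X + (a.a.0)\{c}\{b,c} has moves --a--▸ u0, --a--▸ u1
  u1 = (a.0)\{c}\{b,c} has moves --a--▸ u2
  u2 = 0\{c}\{b,c} has moves (no moves)
Q's transition system — 3 states:
  v0 = rec X. (a.a.0)\{c}\{b,c} + a.X has moves --a--▸ v0, --a--▸ v1
  v1 = (a.0)\{c}\{b,c} has moves --a--▸ v2
  v2 = 0\{c}\{b,c} has moves (no moves)
Partition-refinement fixed point:
  B0 = {u0, v0}
  B1 = {u1, v1}
  B2 = {u2, v2}
u0 ∈ B0, v0 ∈ B0 → same block
Bisimilar ⇒ trace-equivalent.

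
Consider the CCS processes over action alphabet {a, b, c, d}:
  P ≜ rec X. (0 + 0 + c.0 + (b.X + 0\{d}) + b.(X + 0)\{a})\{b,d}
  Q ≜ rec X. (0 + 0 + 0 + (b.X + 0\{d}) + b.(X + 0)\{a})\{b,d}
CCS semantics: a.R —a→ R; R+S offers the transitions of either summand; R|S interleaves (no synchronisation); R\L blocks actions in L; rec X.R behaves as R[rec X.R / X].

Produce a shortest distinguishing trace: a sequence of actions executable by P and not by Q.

c

LTS(P): 2 reachable states
  p0 = rec X. (0 + 0 + c.0 + (b.X + 0\{d}) + b.(X + 0)\{a})\{b,d} :: --c--▸ p1
  p1 = 0\{b,d} :: stopped
LTS(Q): 1 reachable states
  q0 = rec X. (0 + 0 + 0 + (b.X + 0\{d}) + b.(X + 0)\{a})\{b,d} :: stopped
Trace ⟨c⟩ through P, begin at {p0}:
  step 1 (c): {p1}
  P completes σ.
Trace ⟨c⟩ through Q, begin at {q0}:
  step 1 (c): ∅ (Q stuck)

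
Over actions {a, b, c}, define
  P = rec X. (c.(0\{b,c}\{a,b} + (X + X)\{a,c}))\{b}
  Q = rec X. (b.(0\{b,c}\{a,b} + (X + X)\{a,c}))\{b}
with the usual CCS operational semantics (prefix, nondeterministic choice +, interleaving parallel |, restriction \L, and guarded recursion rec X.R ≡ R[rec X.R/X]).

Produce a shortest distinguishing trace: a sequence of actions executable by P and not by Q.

c

P's transition system — 2 states:
  u0 = rec X. (c.(0\{b,c}\{a,b} + (X + X)\{a,c}))\{b} → ··c··> u1
  u1 = (0\{b,c}\{a,b} + ((rec X. (c.(0\{b,c}\{a,b} + (X + X)\{a,c}))\{b}) + (rec X. (c.(0\{b,c}\{a,b} + (X + X)\{a,c}))\{b}))\{a,c})\{b} → deadlocked
Q's transition system — 1 states:
  v0 = rec X. (b.(0\{b,c}\{a,b} + (X + X)\{a,c}))\{b} → deadlocked
Executing c from P (initial set {u0}):
  [1] c ⇒ {u1}
  — P admits the full trace.
Executing c from Q (initial set {v0}):
  [1] c ⇒ ∅ (Q stuck)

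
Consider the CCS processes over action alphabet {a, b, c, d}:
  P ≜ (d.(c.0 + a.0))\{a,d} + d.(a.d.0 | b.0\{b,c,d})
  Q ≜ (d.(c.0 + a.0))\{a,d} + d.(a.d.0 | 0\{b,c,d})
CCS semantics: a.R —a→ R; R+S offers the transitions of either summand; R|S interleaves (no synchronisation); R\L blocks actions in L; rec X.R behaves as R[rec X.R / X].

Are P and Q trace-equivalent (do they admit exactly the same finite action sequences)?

NO — witness ⟨db⟩

P's transition system — 7 states:
  u0 = (d.(c.0 + a.0))\{a,d} + d.(a.d.0 | b.0\{b,c,d}) | -d-> u1
  u1 = a.d.0 | b.0\{b,c,d} | -a-> u2, -b-> u3
  u2 = d.0 | b.0\{b,c,d} | -b-> u4, -d-> u5
  u3 = a.d.0 | 0\{b,c,d} | -a-> u4
  u4 = d.0 | 0\{b,c,d} | -d-> u6
  u5 = 0 | b.0\{b,c,d} | -b-> u6
  u6 = 0 | 0\{b,c,d} | (no moves)
Q's transition system — 4 states:
  v0 = (d.(c.0 + a.0))\{a,d} + d.(a.d.0 | 0\{b,c,d}) | -d-> v1
  v1 = a.d.0 | 0\{b,c,d} | -a-> v2
  v2 = d.0 | 0\{b,c,d} | -d-> v3
  v3 = 0 | 0\{b,c,d} | (no moves)
Run σ = ⟨db⟩ on P: start {u0}
  step 1 (d): {u1}
  step 2 (b): {u3}
  ✓ P
Run σ = ⟨db⟩ on Q: start {v0}
  step 1 (d): {v1}
  step 2 (b): ∅  — Q cannot continue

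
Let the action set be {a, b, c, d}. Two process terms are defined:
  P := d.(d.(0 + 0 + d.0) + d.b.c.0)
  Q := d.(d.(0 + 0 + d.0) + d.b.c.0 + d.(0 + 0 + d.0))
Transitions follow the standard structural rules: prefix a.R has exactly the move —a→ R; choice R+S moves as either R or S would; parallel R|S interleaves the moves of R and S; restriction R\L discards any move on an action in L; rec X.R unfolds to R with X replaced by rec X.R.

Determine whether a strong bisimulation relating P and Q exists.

YES

P's transition system — 6 states:
  p0 = d.(d.(0 + 0 + d.0) + d.b.c.0) ⊢ ··d··> p1
  p1 = d.(0 + 0 + d.0) + d.b.c.0 ⊢ ··d··> p2, ··d··> p3
  p2 = 0 + 0 + d.0 ⊢ ··d··> p4
  p3 = b.c.0 ⊢ ··b··> p5
  p4 = 0 ⊢ stopped
  p5 = c.0 ⊢ ··c··> p4
Q's transition system — 6 states:
  q0 = d.(d.(0 + 0 + d.0) + d.b.c.0 + d.(0 + 0 + d.0)) ⊢ ··d··> q1
  q1 = d.(0 + 0 + d.0) + d.b.c.0 + d.(0 + 0 + d.0) ⊢ ··d··> q2, ··d··> q3
  q2 = 0 + 0 + d.0 ⊢ ··d··> q4
  q3 = b.c.0 ⊢ ··b··> q5
  q4 = 0 ⊢ stopped
  q5 = c.0 ⊢ ··c··> q4
Bisimilarity quotient blocks:
  B0 = {p0, q0}
  B1 = {p1, q1}
  B2 = {p3, q3}
  B3 = {p5, q5}
  B4 = {p4, q4}
  B5 = {p2, q2}
p0 ∈ B0, q0 ∈ B0 → same block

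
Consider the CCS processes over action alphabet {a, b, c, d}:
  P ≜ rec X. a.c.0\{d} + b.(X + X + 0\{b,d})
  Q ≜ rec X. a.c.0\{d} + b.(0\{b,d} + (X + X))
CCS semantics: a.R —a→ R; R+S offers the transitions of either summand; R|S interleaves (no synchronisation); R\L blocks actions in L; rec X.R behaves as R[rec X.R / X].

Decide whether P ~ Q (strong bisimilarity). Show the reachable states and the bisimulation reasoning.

P ~ Q

Reachable graph of P (4 states):
  s0 = rec X. a.c.0\{d} + b.(X + X + 0\{b,d}) has moves —a→ s1, —b→ s2
  s1 = c.0\{d} has moves —c→ s3
  s2 = (rec X. a.c.0\{d} + b.(X + X + 0\{b,d})) + (rec X. a.c.0\{d} + b.(X + X + 0\{b,d})) + 0\{b,d} has moves —a→ s1, —b→ s2
  s3 = 0\{d} has moves ·
Reachable graph of Q (4 states):
  t0 = rec X. a.c.0\{d} + b.(0\{b,d} + (X + X)) has moves —a→ t1, —b→ t2
  t1 = c.0\{d} has moves —c→ t3
  t2 = 0\{b,d} + ((rec X. a.c.0\{d} + b.(0\{b,d} + (X + X))) + (rec X. a.c.0\{d} + b.(0\{b,d} + (X + X)))) has moves —a→ t1, —b→ t2
  t3 = 0\{d} has moves ·
Partition-refinement fixed point:
  B0 = {s0, s2, t0, t2}
  B1 = {s1, t1}
  B2 = {s3, t3}
s0 ∈ B0, t0 ∈ B0 → same block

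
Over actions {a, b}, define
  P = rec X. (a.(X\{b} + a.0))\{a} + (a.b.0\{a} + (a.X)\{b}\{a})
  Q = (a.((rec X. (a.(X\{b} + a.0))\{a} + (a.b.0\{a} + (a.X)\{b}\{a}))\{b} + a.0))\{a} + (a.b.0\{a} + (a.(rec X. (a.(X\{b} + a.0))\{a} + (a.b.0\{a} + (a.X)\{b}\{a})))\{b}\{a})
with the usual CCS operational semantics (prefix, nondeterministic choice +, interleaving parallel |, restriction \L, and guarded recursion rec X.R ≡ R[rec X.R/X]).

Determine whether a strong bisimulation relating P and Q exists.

P's transition system — 3 states:
  m0 = rec X. (a.(X\{b} + a.0))\{a} + (a.b.0\{a} + (a.X)\{b}\{a}) ⊢ =a=> m1
  m1 = b.0\{a} ⊢ =b=> m2
  m2 = 0\{a} ⊢ (no moves)
Q's transition system — 3 states:
  n0 = (a.((rec X. (a.(X\{b} + a.0))\{a} + (a.b.0\{a} + (a.X)\{b}\{a}))\{b} + a.0))\{a} + (a.b.0\{a} + (a.(rec X. (a.(X\{b} + a.0))\{a} + (a.b.0\{a} + (a.X)\{b}\{a})))\{b}\{a}) ⊢ =a=> n1
  n1 = b.0\{a} ⊢ =b=> n2
  n2 = 0\{a} ⊢ (no moves)
Coarsest stable partition (strong bisimilarity classes):
  B0 = {m0, n0}
  B1 = {m1, n1}
  B2 = {m2, n2}
m0 ∈ B0, n0 ∈ B0 → same block

P ~ Q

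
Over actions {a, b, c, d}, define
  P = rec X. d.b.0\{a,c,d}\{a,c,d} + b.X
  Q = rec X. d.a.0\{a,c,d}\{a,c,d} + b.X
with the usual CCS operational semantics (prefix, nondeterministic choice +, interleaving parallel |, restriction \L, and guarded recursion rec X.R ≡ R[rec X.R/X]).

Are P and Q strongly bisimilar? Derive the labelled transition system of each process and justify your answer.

LTS(P): 3 reachable states
  p0 = rec X. d.b.0\{a,c,d}\{a,c,d} + b.X :: --b--▸ p0, --d--▸ p1
  p1 = b.0\{a,c,d}\{a,c,d} :: --b--▸ p2
  p2 = 0\{a,c,d}\{a,c,d} :: stopped
LTS(Q): 3 reachable states
  q0 = rec X. d.a.0\{a,c,d}\{a,c,d} + b.X :: --b--▸ q0, --d--▸ q1
  q1 = a.0\{a,c,d}\{a,c,d} :: --a--▸ q2
  q2 = 0\{a,c,d}\{a,c,d} :: stopped
Partition-refinement fixed point:
  B0 = {p0}
  B1 = {p1}
  B2 = {p2, q2}
  B3 = {q0}
  B4 = {q1}
p0 ∈ B0, q0 ∈ B3 → different blocks

P ≁ Q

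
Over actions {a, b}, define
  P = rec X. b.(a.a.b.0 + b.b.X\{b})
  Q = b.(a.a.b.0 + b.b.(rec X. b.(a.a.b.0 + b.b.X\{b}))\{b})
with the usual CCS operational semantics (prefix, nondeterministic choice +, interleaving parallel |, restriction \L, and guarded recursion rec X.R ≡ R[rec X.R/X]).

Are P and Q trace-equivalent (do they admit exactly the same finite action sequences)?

traces(P) = traces(Q)

Reachable graph of P (7 states):
  s0 = rec X. b.(a.a.b.0 + b.b.X\{b}) | =b=> s1
  s1 = a.a.b.0 + b.b.(rec X. b.(a.a.b.0 + b.b.X\{b}))\{b} | =a=> s2, =b=> s3
  s2 = a.b.0 | =a=> s4
  s3 = b.(rec X. b.(a.a.b.0 + b.b.X\{b}))\{b} | =b=> s5
  s4 = b.0 | =b=> s6
  s5 = (rec X. b.(a.a.b.0 + b.b.X\{b}))\{b} | ·
  s6 = 0 | ·
Reachable graph of Q (7 states):
  t0 = b.(a.a.b.0 + b.b.(rec X. b.(a.a.b.0 + b.b.X\{b}))\{b}) | =b=> t1
  t1 = a.a.b.0 + b.b.(rec X. b.(a.a.b.0 + b.b.X\{b}))\{b} | =a=> t2, =b=> t3
  t2 = a.b.0 | =a=> t4
  t3 = b.(rec X. b.(a.a.b.0 + b.b.X\{b}))\{b} | =b=> t5
  t4 = b.0 | =b=> t6
  t5 = (rec X. b.(a.a.b.0 + b.b.X\{b}))\{b} | ·
  t6 = 0 | ·
Bisimilarity quotient blocks:
  B0 = {s0, t0}
  B1 = {s1, t1}
  B2 = {s2, t2}
  B3 = {s3, s4, t3, t4}
  B4 = {s5, s6, t5, t6}
s0 ∈ B0, t0 ∈ B0 → same block
Bisimilar ⇒ trace-equivalent.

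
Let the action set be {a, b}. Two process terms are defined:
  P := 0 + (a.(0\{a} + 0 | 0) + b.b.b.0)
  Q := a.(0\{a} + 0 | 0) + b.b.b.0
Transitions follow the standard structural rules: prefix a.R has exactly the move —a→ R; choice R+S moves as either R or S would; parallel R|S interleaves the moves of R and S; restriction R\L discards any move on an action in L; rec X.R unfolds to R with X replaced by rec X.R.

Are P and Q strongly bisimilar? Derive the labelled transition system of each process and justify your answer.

LTS(P): 5 reachable states
  p0 = 0 + (a.(0\{a} + 0 | 0) + b.b.b.0) has moves --a--▸ p1, --b--▸ p2
  p1 = 0\{a} + 0 | 0 has moves ·
  p2 = b.b.0 has moves --b--▸ p3
  p3 = b.0 has moves --b--▸ p4
  p4 = 0 has moves ·
LTS(Q): 5 reachable states
  q0 = a.(0\{a} + 0 | 0) + b.b.b.0 has moves --a--▸ q1, --b--▸ q2
  q1 = 0\{a} + 0 | 0 has moves ·
  q2 = b.b.0 has moves --b--▸ q3
  q3 = b.0 has moves --b--▸ q4
  q4 = 0 has moves ·
Coarsest stable partition (strong bisimilarity classes):
  B0 = {p0, q0}
  B1 = {p2, q2}
  B2 = {p3, q3}
  B3 = {p1, p4, q1, q4}
p0 ∈ B0, q0 ∈ B0 → same block

YES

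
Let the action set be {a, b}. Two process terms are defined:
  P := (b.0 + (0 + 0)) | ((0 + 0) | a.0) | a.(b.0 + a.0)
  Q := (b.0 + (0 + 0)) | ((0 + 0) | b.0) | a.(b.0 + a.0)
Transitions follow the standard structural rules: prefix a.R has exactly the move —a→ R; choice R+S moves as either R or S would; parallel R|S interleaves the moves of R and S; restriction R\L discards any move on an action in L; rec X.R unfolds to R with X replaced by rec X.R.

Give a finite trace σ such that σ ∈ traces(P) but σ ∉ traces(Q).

aaa

P's transition system — 12 states:
  p0 = (b.0 + (0 + 0)) | ((0 + 0) | a.0) | a.(b.0 + a.0) :: —a→ p1, —a→ p2, —b→ p3
  p1 = (b.0 + (0 + 0)) | ((0 + 0) | 0) | a.(b.0 + a.0) :: —a→ p4, —b→ p5
  p2 = (b.0 + (0 + 0)) | ((0 + 0) | a.0) | (b.0 + a.0) :: —a→ p4, —a→ p6, —b→ p6, —b→ p7
  p3 = 0 | ((0 + 0) | a.0) | a.(b.0 + a.0) :: —a→ p5, —a→ p7
  p4 = (b.0 + (0 + 0)) | ((0 + 0) | 0) | (b.0 + a.0) :: —a→ p8, —b→ p8, —b→ p9
  p5 = 0 | ((0 + 0) | 0) | a.(b.0 + a.0) :: —a→ p9
  p6 = (b.0 + (0 + 0)) | ((0 + 0) | a.0) | 0 :: —a→ p8, —b→ p10
  p7 = 0 | ((0 + 0) | a.0) | (b.0 + a.0) :: —a→ p10, —a→ p9, —b→ p10
  p8 = (b.0 + (0 + 0)) | ((0 + 0) | 0) | 0 :: —b→ p11
  p9 = 0 | ((0 + 0) | 0) | (b.0 + a.0) :: —a→ p11, —b→ p11
  p10 = 0 | ((0 + 0) | a.0) | 0 :: —a→ p11
  p11 = 0 | ((0 + 0) | 0) | 0 :: deadlocked
Q's transition system — 12 states:
  q0 = (b.0 + (0 + 0)) | ((0 + 0) | b.0) | a.(b.0 + a.0) :: —a→ q1, —b→ q2, —b→ q3
  q1 = (b.0 + (0 + 0)) | ((0 + 0) | b.0) | (b.0 + a.0) :: —a→ q4, —b→ q4, —b→ q5, —b→ q6
  q2 = (b.0 + (0 + 0)) | ((0 + 0) | 0) | a.(b.0 + a.0) :: —a→ q5, —b→ q7
  q3 = 0 | ((0 + 0) | b.0) | a.(b.0 + a.0) :: —a→ q6, —b→ q7
  q4 = (b.0 + (0 + 0)) | ((0 + 0) | b.0) | 0 :: —b→ q8, —b→ q9
  q5 = (b.0 + (0 + 0)) | ((0 + 0) | 0) | (b.0 + a.0) :: —a→ q8, —b→ q10, —b→ q8
  q6 = 0 | ((0 + 0) | b.0) | (b.0 + a.0) :: —a→ q9, —b→ q10, —b→ q9
  q7 = 0 | ((0 + 0) | 0) | a.(b.0 + a.0) :: —a→ q10
  q8 = (b.0 + (0 + 0)) | ((0 + 0) | 0) | 0 :: —b→ q11
  q9 = 0 | ((0 + 0) | b.0) | 0 :: —b→ q11
  q10 = 0 | ((0 + 0) | 0) | (b.0 + a.0) :: —a→ q11, —b→ q11
  q11 = 0 | ((0 + 0) | 0) | 0 :: deadlocked
Trace ⟨aaa⟩ through P, begin at {p0}:
  [1] a ⇒ {p1, p2}
  [2] a ⇒ {p4, p6}
  [3] a ⇒ {p8}
  P completes σ.
Trace ⟨aaa⟩ through Q, begin at {q0}:
  [1] a ⇒ {q1}
  [2] a ⇒ {q4}
  [3] a ⇒ no successor for Q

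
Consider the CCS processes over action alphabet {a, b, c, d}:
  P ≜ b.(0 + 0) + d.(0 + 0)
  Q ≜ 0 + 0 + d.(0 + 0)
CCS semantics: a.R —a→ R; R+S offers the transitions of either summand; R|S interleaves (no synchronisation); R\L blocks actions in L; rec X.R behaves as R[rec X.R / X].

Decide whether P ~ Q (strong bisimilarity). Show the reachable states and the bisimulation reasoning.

not bisimilar

Reachable graph of P (2 states):
  m0 = b.(0 + 0) + d.(0 + 0) :: -b-> m1, -d-> m1
  m1 = 0 + 0 :: ·
Reachable graph of Q (2 states):
  n0 = 0 + 0 + d.(0 + 0) :: -d-> n1
  n1 = 0 + 0 :: ·
Partition-refinement fixed point:
  B0 = {m0}
  B1 = {m1, n1}
  B2 = {n0}
m0 ∈ B0, n0 ∈ B2 → different blocks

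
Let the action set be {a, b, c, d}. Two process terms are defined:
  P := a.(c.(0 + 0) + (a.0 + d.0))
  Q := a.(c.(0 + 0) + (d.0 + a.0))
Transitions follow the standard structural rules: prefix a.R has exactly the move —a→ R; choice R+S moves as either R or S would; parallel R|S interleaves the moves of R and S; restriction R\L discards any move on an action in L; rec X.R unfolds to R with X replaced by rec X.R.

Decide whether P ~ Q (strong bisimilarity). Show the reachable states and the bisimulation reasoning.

P's transition system — 4 states:
  p0 = a.(c.(0 + 0) + (a.0 + d.0)) | =a=> p1
  p1 = c.(0 + 0) + (a.0 + d.0) | =a=> p2, =c=> p3, =d=> p2
  p2 = 0 | (no moves)
  p3 = 0 + 0 | (no moves)
Q's transition system — 4 states:
  q0 = a.(c.(0 + 0) + (d.0 + a.0)) | =a=> q1
  q1 = c.(0 + 0) + (d.0 + a.0) | =a=> q2, =c=> q3, =d=> q2
  q2 = 0 | (no moves)
  q3 = 0 + 0 | (no moves)
Partition-refinement fixed point:
  B0 = {p0, q0}
  B1 = {p1, q1}
  B2 = {p2, p3, q2, q3}
p0 ∈ B0, q0 ∈ B0 → same block

P ~ Q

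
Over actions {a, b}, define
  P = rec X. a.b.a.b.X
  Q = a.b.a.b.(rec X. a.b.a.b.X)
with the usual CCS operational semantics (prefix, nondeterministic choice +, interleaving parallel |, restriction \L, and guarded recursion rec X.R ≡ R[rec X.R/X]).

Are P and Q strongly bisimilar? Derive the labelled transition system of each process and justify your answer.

YES

P's transition system — 4 states:
  s0 = rec X. a.b.a.b.X | —a→ s1
  s1 = b.a.b.(rec X. a.b.a.b.X) | —b→ s2
  s2 = a.b.(rec X. a.b.a.b.X) | —a→ s3
  s3 = b.(rec X. a.b.a.b.X) | —b→ s0
Q's transition system — 5 states:
  t0 = a.b.a.b.(rec X. a.b.a.b.X) | —a→ t1
  t1 = b.a.b.(rec X. a.b.a.b.X) | —b→ t2
  t2 = a.b.(rec X. a.b.a.b.X) | —a→ t3
  t3 = b.(rec X. a.b.a.b.X) | —b→ t4
  t4 = rec X. a.b.a.b.X | —a→ t1
Partition-refinement fixed point:
  B0 = {s0, s2, t0, t2, t4}
  B1 = {s1, s3, t1, t3}
s0 ∈ B0, t0 ∈ B0 → same block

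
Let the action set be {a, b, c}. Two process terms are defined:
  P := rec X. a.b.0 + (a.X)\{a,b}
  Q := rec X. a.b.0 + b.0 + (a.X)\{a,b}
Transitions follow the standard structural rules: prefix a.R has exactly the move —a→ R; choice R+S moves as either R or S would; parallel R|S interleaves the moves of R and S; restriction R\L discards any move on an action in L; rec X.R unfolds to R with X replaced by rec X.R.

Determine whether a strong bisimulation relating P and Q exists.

LTS(P): 3 reachable states
  s0 = rec X. a.b.0 + (a.X)\{a,b} | ··a··> s1
  s1 = b.0 | ··b··> s2
  s2 = 0 | (no moves)
LTS(Q): 3 reachable states
  t0 = rec X. a.b.0 + b.0 + (a.X)\{a,b} | ··a··> t1, ··b··> t2
  t1 = b.0 | ··b··> t2
  t2 = 0 | (no moves)
Partition-refinement fixed point:
  B0 = {s0}
  B1 = {s1, t1}
  B2 = {s2, t2}
  B3 = {t0}
s0 ∈ B0, t0 ∈ B3 → different blocks

NO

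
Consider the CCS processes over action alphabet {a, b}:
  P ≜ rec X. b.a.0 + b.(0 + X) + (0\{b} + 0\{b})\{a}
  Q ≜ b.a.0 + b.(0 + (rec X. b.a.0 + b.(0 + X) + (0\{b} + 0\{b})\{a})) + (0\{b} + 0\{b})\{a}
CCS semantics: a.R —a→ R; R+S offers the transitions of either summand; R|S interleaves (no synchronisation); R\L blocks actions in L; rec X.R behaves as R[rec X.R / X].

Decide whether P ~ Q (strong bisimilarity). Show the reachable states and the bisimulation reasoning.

Reachable graph of P (4 states):
  p0 = rec X. b.a.0 + b.(0 + X) + (0\{b} + 0\{b})\{a} → —b→ p1, —b→ p2
  p1 = 0 + (rec X. b.a.0 + b.(0 + X) + (0\{b} + 0\{b})\{a}) → —b→ p1, —b→ p2
  p2 = a.0 → —a→ p3
  p3 = 0 → ·
Reachable graph of Q (4 states):
  q0 = b.a.0 + b.(0 + (rec X. b.a.0 + b.(0 + X) + (0\{b} + 0\{b})\{a})) + (0\{b} + 0\{b})\{a} → —b→ q1, —b→ q2
  q1 = 0 + (rec X. b.a.0 + b.(0 + X) + (0\{b} + 0\{b})\{a}) → —b→ q1, —b→ q2
  q2 = a.0 → —a→ q3
  q3 = 0 → ·
Coarsest stable partition (strong bisimilarity classes):
  B0 = {p0, p1, q0, q1}
  B1 = {p2, q2}
  B2 = {p3, q3}
p0 ∈ B0, q0 ∈ B0 → same block

YES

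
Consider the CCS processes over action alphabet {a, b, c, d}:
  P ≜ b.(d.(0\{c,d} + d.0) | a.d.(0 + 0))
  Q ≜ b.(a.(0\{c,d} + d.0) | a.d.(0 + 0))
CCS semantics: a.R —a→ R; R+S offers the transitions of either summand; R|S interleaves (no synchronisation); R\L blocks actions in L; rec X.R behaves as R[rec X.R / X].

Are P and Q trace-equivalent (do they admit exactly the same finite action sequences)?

trace-distinct — witness ⟨bd⟩

Reachable graph of P (10 states):
  u0 = b.(d.(0\{c,d} + d.0) | a.d.(0 + 0)) | --b--▸ u1
  u1 = d.(0\{c,d} + d.0) | a.d.(0 + 0) | --a--▸ u2, --d--▸ u3
  u2 = d.(0\{c,d} + d.0) | d.(0 + 0) | --d--▸ u4, --d--▸ u5
  u3 = (0\{c,d} + d.0) | a.d.(0 + 0) | --a--▸ u4, --d--▸ u6
  u4 = (0\{c,d} + d.0) | d.(0 + 0) | --d--▸ u7, --d--▸ u8
  u5 = d.(0\{c,d} + d.0) | (0 + 0) | --d--▸ u7
  u6 = 0 | a.d.(0 + 0) | --a--▸ u8
  u7 = (0\{c,d} + d.0) | (0 + 0) | --d--▸ u9
  u8 = 0 | d.(0 + 0) | --d--▸ u9
  u9 = 0 | (0 + 0) | (no moves)
Reachable graph of Q (10 states):
  v0 = b.(a.(0\{c,d} + d.0) | a.d.(0 + 0)) | --b--▸ v1
  v1 = a.(0\{c,d} + d.0) | a.d.(0 + 0) | --a--▸ v2, --a--▸ v3
  v2 = (0\{c,d} + d.0) | a.d.(0 + 0) | --a--▸ v4, --d--▸ v5
  v3 = a.(0\{c,d} + d.0) | d.(0 + 0) | --a--▸ v4, --d--▸ v6
  v4 = (0\{c,d} + d.0) | d.(0 + 0) | --d--▸ v7, --d--▸ v8
  v5 = 0 | a.d.(0 + 0) | --a--▸ v8
  v6 = a.(0\{c,d} + d.0) | (0 + 0) | --a--▸ v7
  v7 = (0\{c,d} + d.0) | (0 + 0) | --d--▸ v9
  v8 = 0 | d.(0 + 0) | --d--▸ v9
  v9 = 0 | (0 + 0) | (no moves)
Run σ = ⟨bd⟩ on P: start {u0}
  after b @ step 1: {u1}
  after d @ step 2: {u3}
  P completes σ.
Run σ = ⟨bd⟩ on Q: start {v0}
  after b @ step 1: {v1}
  after d @ step 2: ∅  — Q cannot continue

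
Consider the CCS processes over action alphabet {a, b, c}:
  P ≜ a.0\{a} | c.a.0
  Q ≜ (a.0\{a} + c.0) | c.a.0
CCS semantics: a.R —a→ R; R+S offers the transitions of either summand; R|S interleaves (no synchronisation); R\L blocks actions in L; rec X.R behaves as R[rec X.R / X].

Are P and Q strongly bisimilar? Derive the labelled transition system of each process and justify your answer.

LTS(P): 6 reachable states
  s0 = a.0\{a} | c.a.0 :: =a=> s1, =c=> s2
  s1 = 0\{a} | c.a.0 :: =c=> s3
  s2 = a.0\{a} | a.0 :: =a=> s3, =a=> s4
  s3 = 0\{a} | a.0 :: =a=> s5
  s4 = a.0\{a} | 0 :: =a=> s5
  s5 = 0\{a} | 0 :: stopped
LTS(Q): 9 reachable states
  t0 = (a.0\{a} + c.0) | c.a.0 :: =a=> t1, =c=> t2, =c=> t3
  t1 = 0\{a} | c.a.0 :: =c=> t4
  t2 = (a.0\{a} + c.0) | a.0 :: =a=> t4, =a=> t5, =c=> t6
  t3 = 0 | c.a.0 :: =c=> t6
  t4 = 0\{a} | a.0 :: =a=> t7
  t5 = (a.0\{a} + c.0) | 0 :: =a=> t7, =c=> t8
  t6 = 0 | a.0 :: =a=> t8
  t7 = 0\{a} | 0 :: stopped
  t8 = 0 | 0 :: stopped
Coarsest stable partition (strong bisimilarity classes):
  B0 = {s0}
  B1 = {s1, t1, t3}
  B2 = {s3, s4, t4, t6}
  B3 = {s5, t7, t8}
  B4 = {s2}
  B5 = {t0}
  B6 = {t2}
  B7 = {t5}
s0 ∈ B0, t0 ∈ B5 → different blocks

not bisimilar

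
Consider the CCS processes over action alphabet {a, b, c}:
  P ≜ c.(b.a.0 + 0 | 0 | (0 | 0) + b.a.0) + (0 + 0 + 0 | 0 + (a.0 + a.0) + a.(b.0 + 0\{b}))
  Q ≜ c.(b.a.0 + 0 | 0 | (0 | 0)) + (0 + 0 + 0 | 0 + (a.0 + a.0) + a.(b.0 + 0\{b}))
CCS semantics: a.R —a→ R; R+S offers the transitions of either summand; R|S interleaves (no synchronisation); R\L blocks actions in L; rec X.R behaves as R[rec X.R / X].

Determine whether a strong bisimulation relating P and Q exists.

bisimilar

Reachable graph of P (5 states):
  s0 = c.(b.a.0 + 0 | 0 | (0 | 0) + b.a.0) + (0 + 0 + 0 | 0 + (a.0 + a.0) + a.(b.0 + 0\{b})) has moves --a--▸ s1, --a--▸ s2, --c--▸ s3
  s1 = 0 has moves (no moves)
  s2 = b.0 + 0\{b} has moves --b--▸ s1
  s3 = b.a.0 + 0 | 0 | (0 | 0) + b.a.0 has moves --b--▸ s4
  s4 = a.0 has moves --a--▸ s1
Reachable graph of Q (5 states):
  t0 = c.(b.a.0 + 0 | 0 | (0 | 0)) + (0 + 0 + 0 | 0 + (a.0 + a.0) + a.(b.0 + 0\{b})) has moves --a--▸ t1, --a--▸ t2, --c--▸ t3
  t1 = 0 has moves (no moves)
  t2 = b.0 + 0\{b} has moves --b--▸ t1
  t3 = b.a.0 + 0 | 0 | (0 | 0) has moves --b--▸ t4
  t4 = a.0 has moves --a--▸ t1
Partition-refinement fixed point:
  B0 = {s0, t0}
  B1 = {s1, t1}
  B2 = {s3, t3}
  B3 = {s4, t4}
  B4 = {s2, t2}
s0 ∈ B0, t0 ∈ B0 → same block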